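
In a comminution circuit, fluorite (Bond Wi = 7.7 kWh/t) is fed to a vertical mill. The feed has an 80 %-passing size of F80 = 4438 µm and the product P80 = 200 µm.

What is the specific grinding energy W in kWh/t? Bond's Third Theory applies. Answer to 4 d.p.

W = 4.2889 kWh/t

W = 10 Wi (1/√P80 − 1/√F80)  [Bond]
1/√200 = 0.070711;  1/√4438 = 0.015011
W = 10·7.7·(0.070711 − 0.015011) = 4.2889 kWh/t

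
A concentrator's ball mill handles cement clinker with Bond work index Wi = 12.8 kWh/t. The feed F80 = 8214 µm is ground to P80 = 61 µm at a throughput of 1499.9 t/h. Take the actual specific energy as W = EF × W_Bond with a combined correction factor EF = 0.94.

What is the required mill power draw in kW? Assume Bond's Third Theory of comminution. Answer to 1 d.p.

W_Bond = 10·Wi·(1/√P₈₀ − 1/√F₈₀)
W = 10·12.8·(1/√61 − 1/√8214) = 10·12.8·(0.117003) = 14.9764 kWh/t
With EF = 0.94: W = 14.9764·0.94 = 14.0778 kWh/t
Power = W × throughput = 14.0778 kWh/t × 1499.9 t/h = 21115.3 kW

P = 21115.3 kW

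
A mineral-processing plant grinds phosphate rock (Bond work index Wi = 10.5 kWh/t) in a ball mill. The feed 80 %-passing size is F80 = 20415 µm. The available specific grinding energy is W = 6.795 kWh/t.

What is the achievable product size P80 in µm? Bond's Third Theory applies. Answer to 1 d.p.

P80 = 194.4 µm

Bond:  W = 10 Wi (1/√P − 1/√F)
P80^(−½) = W/(10 Wi) + F80^(−½)
  = 6.7950/(10·10.5) + 1/√20415 = 0.064714 + 0.006999 = 0.071713
P80 = (1/0.071713)² = 13.9445² = 194.45 µm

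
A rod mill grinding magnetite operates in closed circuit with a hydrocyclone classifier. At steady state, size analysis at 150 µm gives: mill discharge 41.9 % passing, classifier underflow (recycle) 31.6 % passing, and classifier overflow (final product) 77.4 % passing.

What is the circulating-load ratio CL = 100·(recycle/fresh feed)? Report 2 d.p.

CL = 344.66 %

Let r = R/F. Size balance at 150 µm:
r = (o − d)/(d − u)
r = (77.4 − 41.9)/(41.9 − 31.6) = 35.5/10.3 = 3.4466
CL = 100·r = 344.66 %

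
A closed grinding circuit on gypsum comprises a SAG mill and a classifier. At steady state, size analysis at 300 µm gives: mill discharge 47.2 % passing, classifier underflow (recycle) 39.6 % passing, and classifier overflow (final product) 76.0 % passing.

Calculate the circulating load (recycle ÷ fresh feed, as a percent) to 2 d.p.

Balance %-passing 300 µm (r = R/F):
(1+r)d = ru + o → r = (o−d)/(d−u)
r = (76.0 − 47.2)/(47.2 − 39.6) = 28.8/7.6 = 3.7895
CL = 100·r = 378.95 %

CL = 378.95 %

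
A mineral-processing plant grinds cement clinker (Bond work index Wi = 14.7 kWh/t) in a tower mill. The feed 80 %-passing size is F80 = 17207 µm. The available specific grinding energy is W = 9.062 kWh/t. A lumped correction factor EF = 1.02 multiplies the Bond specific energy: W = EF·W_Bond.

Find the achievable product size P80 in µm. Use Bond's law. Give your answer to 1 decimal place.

W = 10 Wi (1/√P80 − 1/√F80)  [Bond]
W_Bond = W / EF = 9.062 / 1.02 = 8.8843 kWh/t
P80^(−½) = W_Bond/(10 Wi) + F80^(−½)
  = 8.8843/(10·14.7) + 1/√17207 = 0.060438 + 0.007623 = 0.068061
P80 = (1/0.068061)² = 14.6927² = 215.88 µm

P80 = 215.9 µm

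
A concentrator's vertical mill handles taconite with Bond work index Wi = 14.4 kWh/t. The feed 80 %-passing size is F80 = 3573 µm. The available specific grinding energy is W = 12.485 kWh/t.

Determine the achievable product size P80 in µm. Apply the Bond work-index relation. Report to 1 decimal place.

W = 10 Wi (1/√P80 − 1/√F80)  [Bond]
⇒ 1/√P80 = W/(10·Wi) + 1/√F80
  = 12.4850/(10·14.4) + 1/√3573 = 0.086701 + 0.016730 = 0.103431
P80 = (1/0.103431)² = 9.6683² = 93.48 µm

P80 = 93.5 µm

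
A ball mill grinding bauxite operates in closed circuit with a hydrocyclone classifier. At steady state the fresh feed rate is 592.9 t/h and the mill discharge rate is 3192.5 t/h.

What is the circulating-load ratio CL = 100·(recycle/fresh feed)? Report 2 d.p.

CL = 438.46 %

M = F + R at steady state, so:
R = M − F = 3192.5 − 592.9 = 2599.6 t/h
CL = 100·R/F = 100·2599.6/592.9 = 438.46 %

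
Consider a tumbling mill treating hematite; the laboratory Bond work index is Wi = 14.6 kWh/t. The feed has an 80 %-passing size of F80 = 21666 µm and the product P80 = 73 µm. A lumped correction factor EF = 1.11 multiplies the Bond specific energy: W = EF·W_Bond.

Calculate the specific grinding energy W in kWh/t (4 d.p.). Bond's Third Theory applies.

Bond: W = 10·Wi·(1/√P80 − 1/√F80)
1/√73 = 0.117041;  1/√21666 = 0.006794
W = 10·14.6·(0.117041 − 0.006794) = 16.0961 kWh/t
W_actual = 1.11 × 16.0961 = 17.8667 kWh/t

W = 17.8667 kWh/t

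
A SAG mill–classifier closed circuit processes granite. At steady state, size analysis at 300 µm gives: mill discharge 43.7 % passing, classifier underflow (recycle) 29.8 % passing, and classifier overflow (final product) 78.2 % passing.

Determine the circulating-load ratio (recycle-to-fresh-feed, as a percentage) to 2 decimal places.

Two-product formula at 300 µm:
r = (o − d)/(d − u)
r = (78.2 − 43.7)/(43.7 − 29.8) = 34.5/13.9 = 2.4820
CL = 100·r = 248.20 %

CL = 248.20 %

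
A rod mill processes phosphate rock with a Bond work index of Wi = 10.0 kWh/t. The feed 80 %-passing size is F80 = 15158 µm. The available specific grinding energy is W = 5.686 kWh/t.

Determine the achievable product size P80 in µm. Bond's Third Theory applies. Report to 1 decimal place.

P80 = 236.8 µm

W = 10·Wi·[P80^(−½) − F80^(−½)]
1/√P80 = 1/√F80 + W/(10·Wi)
  = 5.6860/(10·10.0) + 1/√15158 = 0.056860 + 0.008122 = 0.064982
P80 = (1/0.064982)² = 15.3888² = 236.82 µm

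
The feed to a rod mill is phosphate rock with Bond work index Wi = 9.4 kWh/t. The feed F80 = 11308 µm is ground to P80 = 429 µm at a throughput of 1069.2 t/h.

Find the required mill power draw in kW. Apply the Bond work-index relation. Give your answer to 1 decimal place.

P = 3907.3 kW

W = 10·Wi·(P80^(-½) − F80^(-½))
W = 10·9.4·(1/√429 − 1/√11308) = 10·9.4·(0.038877) = 3.6544 kWh/t
Mill draw = 3.6544 × 1069.2 = 3907.3 kW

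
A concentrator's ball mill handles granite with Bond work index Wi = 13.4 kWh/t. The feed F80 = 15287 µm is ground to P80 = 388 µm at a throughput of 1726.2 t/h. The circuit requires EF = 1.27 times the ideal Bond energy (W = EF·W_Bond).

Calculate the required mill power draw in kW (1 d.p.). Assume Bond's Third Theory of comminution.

W = 10 Wi (P80^-0.5 − F80^-0.5)
W = 10·13.4·(1/√388 − 1/√15287) = 10·13.4·(0.042679) = 5.7190 kWh/t
Apply correction: 5.7190 × 1.27 = 7.2632 kWh/t
P_mill = W·ṁ = 7.2632·1726.2 = 12537.7 kW

P = 12537.7 kW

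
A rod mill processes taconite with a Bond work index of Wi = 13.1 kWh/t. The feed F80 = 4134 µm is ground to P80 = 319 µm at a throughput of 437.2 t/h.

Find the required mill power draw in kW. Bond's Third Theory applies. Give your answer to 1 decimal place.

Bond:  W = 10 Wi (1/√P − 1/√F)
W = 10·13.1·(1/√319 − 1/√4134) = 10·13.1·(0.040436) = 5.2971 kWh/t
Mill draw = 5.2971 × 437.2 = 2315.9 kW

P = 2315.9 kW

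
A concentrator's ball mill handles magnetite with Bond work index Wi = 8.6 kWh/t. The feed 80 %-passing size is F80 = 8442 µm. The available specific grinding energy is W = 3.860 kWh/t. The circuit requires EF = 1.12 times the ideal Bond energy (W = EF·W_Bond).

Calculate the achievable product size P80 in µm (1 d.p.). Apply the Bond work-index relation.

W = 10·Wi·[P80^(−½) − F80^(−½)]
W_Bond = W / EF = 3.860 / 1.12 = 3.4464 kWh/t
1/√P80 = 1/√F80 + W_Bond/(10·Wi)
  = 3.4464/(10·8.6) + 1/√8442 = 0.040075 + 0.010884 = 0.050958
P80 = (1/0.050958)² = 19.6238² = 385.09 µm

P80 = 385.1 µm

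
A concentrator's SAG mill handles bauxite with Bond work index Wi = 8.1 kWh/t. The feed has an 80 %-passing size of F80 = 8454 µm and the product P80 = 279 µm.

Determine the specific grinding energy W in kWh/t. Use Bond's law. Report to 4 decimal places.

W = 3.9684 kWh/t

W_Bond = 10·Wi·(1/√P₈₀ − 1/√F₈₀)
1/√279 = 0.059868;  1/√8454 = 0.010876
W = 10·8.1·(0.059868 − 0.010876) = 3.9684 kWh/t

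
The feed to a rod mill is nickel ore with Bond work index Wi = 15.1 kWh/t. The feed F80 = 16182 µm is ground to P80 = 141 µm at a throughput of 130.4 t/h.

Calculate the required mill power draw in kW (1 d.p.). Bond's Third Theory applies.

P = 1503.4 kW

W = 10·Wi·[P80^(−½) − F80^(−½)]
W = 10·15.1·(1/√141 − 1/√16182) = 10·15.1·(0.076354) = 11.5295 kWh/t
Power = W × throughput = 11.5295 kWh/t × 130.4 t/h = 1503.4 kW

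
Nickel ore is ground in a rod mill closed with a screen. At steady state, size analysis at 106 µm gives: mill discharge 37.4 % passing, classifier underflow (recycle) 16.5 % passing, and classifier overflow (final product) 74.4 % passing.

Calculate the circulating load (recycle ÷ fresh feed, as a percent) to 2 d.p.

CL = 177.03 %

Two-product formula at 106 µm:
Fd + Rd = Ru + Fo ⇒ R/F = (o−d)/(d−u)
r = (74.4 − 37.4)/(37.4 − 16.5) = 37.0/20.9 = 1.7703
CL = 100·r = 177.03 %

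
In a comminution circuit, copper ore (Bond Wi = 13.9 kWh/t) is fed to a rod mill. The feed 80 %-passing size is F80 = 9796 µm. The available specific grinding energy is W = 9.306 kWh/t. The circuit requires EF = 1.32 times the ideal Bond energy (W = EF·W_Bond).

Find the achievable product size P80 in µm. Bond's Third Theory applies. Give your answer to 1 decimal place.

W = 10 Wi (P80^-0.5 − F80^-0.5)
W_Bond = W / EF = 9.306 / 1.32 = 7.0500 kWh/t
P80^-0.5 = F80^-0.5 + W_Bond/(10 Wi)
  = 7.0500/(10·13.9) + 1/√9796 = 0.050719 + 0.010104 = 0.060823
P80 = (1/0.060823)² = 16.4411² = 270.31 µm

P80 = 270.3 µm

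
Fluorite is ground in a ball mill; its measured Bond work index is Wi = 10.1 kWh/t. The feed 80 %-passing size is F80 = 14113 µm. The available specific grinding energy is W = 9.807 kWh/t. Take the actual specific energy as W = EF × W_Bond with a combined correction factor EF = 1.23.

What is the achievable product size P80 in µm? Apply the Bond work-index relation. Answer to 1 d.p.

Bond:  W = 10 Wi (1/√P − 1/√F)
W_Bond = W / EF = 9.807 / 1.23 = 7.9732 kWh/t
P80^-0.5 = F80^-0.5 + W_Bond/(10 Wi)
  = 7.9732/(10·10.1) + 1/√14113 = 0.078942 + 0.008418 = 0.087360
P80 = (1/0.087360)² = 11.4469² = 131.03 µm

P80 = 131.0 µm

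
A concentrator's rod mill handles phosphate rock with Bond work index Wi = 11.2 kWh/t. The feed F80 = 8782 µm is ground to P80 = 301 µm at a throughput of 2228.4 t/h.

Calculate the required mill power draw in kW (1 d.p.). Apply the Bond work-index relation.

P = 11722.3 kW

W_Bond = 10·Wi·(1/√P₈₀ − 1/√F₈₀)
W = 10·11.2·(1/√301 − 1/√8782) = 10·11.2·(0.046968) = 5.2604 kWh/t
Mill draw = 5.2604 × 2228.4 = 11722.3 kW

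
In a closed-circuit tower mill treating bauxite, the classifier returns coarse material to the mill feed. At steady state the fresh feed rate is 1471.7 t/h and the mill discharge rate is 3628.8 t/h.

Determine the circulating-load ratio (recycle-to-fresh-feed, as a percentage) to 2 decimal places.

Mill node: discharge = fresh + recycle.
R = M − F = 3628.8 − 1471.7 = 2157.1 t/h
CL = 100·R/F = 100·2157.1/1471.7 = 146.57 %

CL = 146.57 %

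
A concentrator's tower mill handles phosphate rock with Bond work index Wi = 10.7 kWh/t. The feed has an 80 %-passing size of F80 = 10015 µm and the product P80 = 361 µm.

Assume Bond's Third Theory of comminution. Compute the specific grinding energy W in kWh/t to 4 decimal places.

W = 4.5624 kWh/t

W = 10·Wi·(P80^(-½) − F80^(-½))
1/√361 = 0.052632;  1/√10015 = 0.009993
W = 10·10.7·(0.052632 − 0.009993) = 4.5624 kWh/t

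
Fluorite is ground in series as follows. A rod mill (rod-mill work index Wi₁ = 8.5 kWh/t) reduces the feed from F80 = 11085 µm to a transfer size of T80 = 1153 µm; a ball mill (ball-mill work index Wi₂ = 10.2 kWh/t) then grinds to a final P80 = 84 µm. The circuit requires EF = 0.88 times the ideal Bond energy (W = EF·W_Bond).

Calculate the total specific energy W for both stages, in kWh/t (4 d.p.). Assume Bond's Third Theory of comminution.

Bond:  W = 10 Wi (1/√P − 1/√F)
Stage 1 (11085→1153 µm, Wi₁=8.5): W₁ = 10·8.5·(0.029450 − 0.009498) = 1.6959 kWh/t
Stage 2 (1153→84 µm, Wi₂=10.2): W₂ = 10·10.2·(0.109109 − 0.029450) = 8.1252 kWh/t
W = W₁ + W₂ = 1.6959 + 8.1252 = 9.8211 kWh/t
W_actual = 0.88 × 9.8211 = 8.6426 kWh/t

W = 8.6426 kWh/t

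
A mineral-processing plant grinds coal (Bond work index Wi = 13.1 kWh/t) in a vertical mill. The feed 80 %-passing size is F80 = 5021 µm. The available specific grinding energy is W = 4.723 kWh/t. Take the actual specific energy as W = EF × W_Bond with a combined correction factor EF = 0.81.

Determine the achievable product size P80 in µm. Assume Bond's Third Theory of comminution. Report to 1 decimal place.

P80 = 291.0 µm

W = 10·Wi·(P80^(-½) − F80^(-½))
W_Bond = W / EF = 4.723 / 0.81 = 5.8309 kWh/t
⇒ 1/√P80 = W_Bond/(10·Wi) + 1/√F80
  = 5.8309/(10·13.1) + 1/√5021 = 0.044510 + 0.014113 = 0.058623
P80 = (1/0.058623)² = 17.0582² = 290.98 µm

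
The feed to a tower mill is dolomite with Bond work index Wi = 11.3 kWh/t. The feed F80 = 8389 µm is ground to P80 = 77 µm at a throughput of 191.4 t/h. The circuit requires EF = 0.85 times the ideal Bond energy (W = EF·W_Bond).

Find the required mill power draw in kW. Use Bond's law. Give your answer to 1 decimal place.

W = 10·Wi·[P80^(−½) − F80^(−½)]
W = 10·11.3·(1/√77 − 1/√8389) = 10·11.3·(0.103043) = 11.6438 kWh/t
Apply correction: 11.6438 × 0.85 = 9.8972 kWh/t
P = W·T = 9.8972·191.4 = 1894.3 kW

P = 1894.3 kW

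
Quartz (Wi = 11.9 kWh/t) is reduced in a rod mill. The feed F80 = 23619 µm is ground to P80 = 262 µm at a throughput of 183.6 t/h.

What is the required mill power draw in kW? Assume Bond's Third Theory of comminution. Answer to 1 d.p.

P = 1207.6 kW

W_Bond = 10·Wi·(1/√P₈₀ − 1/√F₈₀)
W = 10·11.9·(1/√262 − 1/√23619) = 10·11.9·(0.055273) = 6.5775 kWh/t
P = W·T = 6.5775·183.6 = 1207.6 kW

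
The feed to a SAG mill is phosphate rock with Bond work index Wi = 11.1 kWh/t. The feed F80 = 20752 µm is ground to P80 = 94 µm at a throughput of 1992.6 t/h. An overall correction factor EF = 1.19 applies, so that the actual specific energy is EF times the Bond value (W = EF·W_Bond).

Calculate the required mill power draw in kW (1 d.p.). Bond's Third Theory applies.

Bond:  W = 10 Wi (1/√P − 1/√F)
W = 10·11.1·(1/√94 − 1/√20752) = 10·11.1·(0.096200) = 10.6782 kWh/t
Corrected W = EF·W_Bond = 1.19·10.6782 = 12.7071 kWh/t
P = W·T = 12.7071·1992.6 = 25320.2 kW

P = 25320.2 kW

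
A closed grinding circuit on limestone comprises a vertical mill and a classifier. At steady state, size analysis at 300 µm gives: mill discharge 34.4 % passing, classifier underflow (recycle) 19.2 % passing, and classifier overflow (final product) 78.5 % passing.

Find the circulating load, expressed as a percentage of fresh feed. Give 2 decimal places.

Let r = R/F. Size balance at 300 µm:
Fd + Rd = Ru + Fo ⇒ R/F = (o−d)/(d−u)
r = (78.5 − 34.4)/(34.4 − 19.2) = 44.1/15.2 = 2.9013
CL = 100·r = 290.13 %

CL = 290.13 %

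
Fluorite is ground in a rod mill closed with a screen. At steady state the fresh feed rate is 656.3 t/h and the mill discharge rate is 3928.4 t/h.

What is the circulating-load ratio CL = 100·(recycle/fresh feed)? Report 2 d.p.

Mill node: discharge = fresh + recycle.
R = M − F = 3928.4 − 656.3 = 3272.1 t/h
CL = 100·R/F = 100·3272.1/656.3 = 498.57 %

CL = 498.57 %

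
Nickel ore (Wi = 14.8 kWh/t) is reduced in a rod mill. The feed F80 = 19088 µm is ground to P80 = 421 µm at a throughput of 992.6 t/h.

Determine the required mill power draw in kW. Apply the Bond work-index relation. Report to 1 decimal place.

W = 10 Wi (1/√P80 − 1/√F80)  [Bond]
W = 10·14.8·(1/√421 − 1/√19088) = 10·14.8·(0.041499) = 6.1419 kWh/t
Mill draw = 6.1419 × 992.6 = 6096.4 kW

P = 6096.4 kW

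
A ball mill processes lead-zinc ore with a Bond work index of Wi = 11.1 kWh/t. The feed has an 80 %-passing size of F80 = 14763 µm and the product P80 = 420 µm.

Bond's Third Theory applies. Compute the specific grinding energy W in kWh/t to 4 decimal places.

W = 4.5027 kWh/t

Bond:  W = 10 Wi (1/√P − 1/√F)
1/√420 = 0.048795;  1/√14763 = 0.008230
W = 10·11.1·(0.048795 − 0.008230) = 4.5027 kWh/t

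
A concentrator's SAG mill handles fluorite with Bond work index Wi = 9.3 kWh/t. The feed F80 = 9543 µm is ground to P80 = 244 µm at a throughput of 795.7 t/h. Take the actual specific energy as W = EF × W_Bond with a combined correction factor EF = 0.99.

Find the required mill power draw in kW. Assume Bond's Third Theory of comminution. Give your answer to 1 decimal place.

W = 10 Wi (P80^-0.5 − F80^-0.5)
W = 10·9.3·(1/√244 − 1/√9543) = 10·9.3·(0.053782) = 5.0017 kWh/t
W_actual = 0.99 × 5.0017 = 4.9517 kWh/t
P_mill = W·ṁ = 4.9517·795.7 = 3940.1 kW

P = 3940.1 kW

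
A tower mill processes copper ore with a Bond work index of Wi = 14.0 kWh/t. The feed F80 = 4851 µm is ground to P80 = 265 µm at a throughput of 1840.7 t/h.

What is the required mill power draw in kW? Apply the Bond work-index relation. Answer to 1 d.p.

W = 10 Wi / √P80 − 10 Wi / √F80
W = 10·14.0·(1/√265 − 1/√4851) = 10·14.0·(0.047072) = 6.5901 kWh/t
Power = W × throughput = 6.5901 kWh/t × 1840.7 t/h = 12130.3 kW

P = 12130.3 kW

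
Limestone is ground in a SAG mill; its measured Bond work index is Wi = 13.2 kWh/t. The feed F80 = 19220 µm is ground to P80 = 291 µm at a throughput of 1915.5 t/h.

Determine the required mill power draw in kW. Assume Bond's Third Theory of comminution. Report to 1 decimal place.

P = 12998.3 kW

W = 10 Wi / √P80 − 10 Wi / √F80
W = 10·13.2·(1/√291 − 1/√19220) = 10·13.2·(0.051408) = 6.7858 kWh/t
P_mill = W·ṁ = 6.7858·1915.5 = 12998.3 kW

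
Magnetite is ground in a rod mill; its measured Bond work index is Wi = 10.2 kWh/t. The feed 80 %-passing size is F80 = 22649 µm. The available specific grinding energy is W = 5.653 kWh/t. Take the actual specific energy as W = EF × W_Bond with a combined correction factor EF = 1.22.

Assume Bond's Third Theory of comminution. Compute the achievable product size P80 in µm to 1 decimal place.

W_Bond = 10·Wi·(1/√P₈₀ − 1/√F₈₀)
W_Bond = W / EF = 5.653 / 1.22 = 4.6336 kWh/t
P80^(−½) = W_Bond/(10 Wi) + F80^(−½)
  = 4.6336/(10·10.2) + 1/√22649 = 0.045428 + 0.006645 = 0.052072
P80 = (1/0.052072)² = 19.2041² = 368.80 µm

P80 = 368.8 µm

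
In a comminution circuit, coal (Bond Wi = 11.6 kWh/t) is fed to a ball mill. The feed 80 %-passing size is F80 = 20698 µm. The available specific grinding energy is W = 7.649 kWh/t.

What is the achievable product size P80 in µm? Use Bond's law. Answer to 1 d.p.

W = 10 Wi / √P80 − 10 Wi / √F80
1/√P80 = 1/√F80 + W/(10·Wi)
  = 7.6490/(10·11.6) + 1/√20698 = 0.065940 + 0.006951 = 0.072890
P80 = (1/0.072890)² = 13.7192² = 188.22 µm

P80 = 188.2 µm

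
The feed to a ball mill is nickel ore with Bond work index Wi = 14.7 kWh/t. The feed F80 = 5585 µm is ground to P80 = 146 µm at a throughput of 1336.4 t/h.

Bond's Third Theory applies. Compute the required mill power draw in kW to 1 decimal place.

P = 13629.7 kW

Bond: W = 10·Wi·(1/√P80 − 1/√F80)
W = 10·14.7·(1/√146 − 1/√5585) = 10·14.7·(0.069380) = 10.1988 kWh/t
P_mill = W·ṁ = 10.1988·1336.4 = 13629.7 kW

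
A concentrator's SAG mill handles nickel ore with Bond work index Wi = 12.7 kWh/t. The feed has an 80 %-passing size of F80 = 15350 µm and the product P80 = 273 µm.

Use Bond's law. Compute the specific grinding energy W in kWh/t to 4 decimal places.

Bond: W = 10·Wi·(1/√P80 − 1/√F80)
1/√273 = 0.060523;  1/√15350 = 0.008071
W = 10·12.7·(0.060523 − 0.008071) = 6.6613 kWh/t

W = 6.6613 kWh/t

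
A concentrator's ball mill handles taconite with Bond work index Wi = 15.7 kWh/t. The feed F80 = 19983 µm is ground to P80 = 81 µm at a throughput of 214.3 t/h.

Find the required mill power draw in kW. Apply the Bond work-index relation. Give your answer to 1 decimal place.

W = 10 Wi / √P80 − 10 Wi / √F80
W = 10·15.7·(1/√81 − 1/√19983) = 10·15.7·(0.104037) = 16.3338 kWh/t
P_mill = W·ṁ = 16.3338·214.3 = 3500.3 kW

P = 3500.3 kW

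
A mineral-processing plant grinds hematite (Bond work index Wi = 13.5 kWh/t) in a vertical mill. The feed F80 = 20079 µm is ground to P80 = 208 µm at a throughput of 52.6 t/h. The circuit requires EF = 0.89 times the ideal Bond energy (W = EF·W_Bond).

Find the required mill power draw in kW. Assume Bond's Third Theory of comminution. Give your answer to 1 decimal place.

P = 393.6 kW

W = 10·Wi·[P80^(−½) − F80^(−½)]
W = 10·13.5·(1/√208 − 1/√20079) = 10·13.5·(0.062280) = 8.4079 kWh/t
With EF = 0.89: W = 8.4079·0.89 = 7.4830 kWh/t
Mill draw = 7.4830 × 52.6 = 393.6 kW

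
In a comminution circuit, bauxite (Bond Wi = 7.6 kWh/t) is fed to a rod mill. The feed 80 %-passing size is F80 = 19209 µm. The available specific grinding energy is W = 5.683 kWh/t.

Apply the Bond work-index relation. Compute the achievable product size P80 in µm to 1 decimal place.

W = 10·Wi·[P80^(−½) − F80^(−½)]
P80^(−½) = W/(10 Wi) + F80^(−½)
  = 5.6830/(10·7.6) + 1/√19209 = 0.074776 + 0.007215 = 0.081992
P80 = (1/0.081992)² = 12.1964² = 148.75 µm

P80 = 148.8 µm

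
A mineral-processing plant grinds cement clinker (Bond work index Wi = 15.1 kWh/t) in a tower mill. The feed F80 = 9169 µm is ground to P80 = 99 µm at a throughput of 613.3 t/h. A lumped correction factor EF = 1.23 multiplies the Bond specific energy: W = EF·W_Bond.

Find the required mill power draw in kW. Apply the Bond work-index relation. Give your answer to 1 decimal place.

Bond: W = 10·Wi·(1/√P80 − 1/√F80)
W = 10·15.1·(1/√99 − 1/√9169) = 10·15.1·(0.090060) = 13.5991 kWh/t
Corrected W = EF·W_Bond = 1.23·13.5991 = 16.7269 kWh/t
Power = W × throughput = 16.7269 kWh/t × 613.3 t/h = 10258.6 kW

P = 10258.6 kW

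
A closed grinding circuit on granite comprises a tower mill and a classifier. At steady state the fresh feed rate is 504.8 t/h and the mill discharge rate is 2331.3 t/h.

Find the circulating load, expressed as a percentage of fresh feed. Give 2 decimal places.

Steady state: M = F + R.
R = M − F = 2331.3 − 504.8 = 1826.5 t/h
CL = 100·R/F = 100·1826.5/504.8 = 361.83 %

CL = 361.83 %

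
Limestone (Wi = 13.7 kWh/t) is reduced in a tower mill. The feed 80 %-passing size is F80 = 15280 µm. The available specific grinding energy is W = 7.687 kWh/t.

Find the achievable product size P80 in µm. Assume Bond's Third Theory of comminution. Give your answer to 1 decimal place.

P80 = 242.6 µm

W = 10 Wi (1/√P80 − 1/√F80)  [Bond]
1/√P80 = 1/√F80 + W/(10·Wi)
  = 7.6870/(10·13.7) + 1/√15280 = 0.056109 + 0.008090 = 0.064199
P80 = (1/0.064199)² = 15.5765² = 242.63 µm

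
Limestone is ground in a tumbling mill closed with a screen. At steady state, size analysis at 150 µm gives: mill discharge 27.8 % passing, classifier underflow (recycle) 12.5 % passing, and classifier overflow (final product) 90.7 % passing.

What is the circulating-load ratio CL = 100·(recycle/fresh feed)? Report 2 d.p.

CL = 411.11 %

Balance %-passing 150 µm (r = R/F):
(1+r)d = ru + o → r = (o−d)/(d−u)
r = (90.7 − 27.8)/(27.8 − 12.5) = 62.9/15.3 = 4.1111
CL = 100·r = 411.11 %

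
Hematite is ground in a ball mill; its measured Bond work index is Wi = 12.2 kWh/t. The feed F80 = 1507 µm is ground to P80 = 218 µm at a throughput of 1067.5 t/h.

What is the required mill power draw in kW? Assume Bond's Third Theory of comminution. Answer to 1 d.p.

W = 10 Wi (P80^-0.5 − F80^-0.5)
W = 10·12.2·(1/√218 − 1/√1507) = 10·12.2·(0.041969) = 5.1202 kWh/t
Mill draw = 5.1202 × 1067.5 = 5465.8 kW

P = 5465.8 kW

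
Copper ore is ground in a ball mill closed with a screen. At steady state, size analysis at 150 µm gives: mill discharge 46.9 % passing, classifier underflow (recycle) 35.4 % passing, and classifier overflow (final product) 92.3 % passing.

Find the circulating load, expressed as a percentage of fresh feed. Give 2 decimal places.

CL = 394.78 %

Let r = R/F. Size balance at 150 µm:
(1+r)·d = r·u + o ⇒ r = (o−d)/(d−u)
r = (92.3 − 46.9)/(46.9 − 35.4) = 45.4/11.5 = 3.9478
CL = 100·r = 394.78 %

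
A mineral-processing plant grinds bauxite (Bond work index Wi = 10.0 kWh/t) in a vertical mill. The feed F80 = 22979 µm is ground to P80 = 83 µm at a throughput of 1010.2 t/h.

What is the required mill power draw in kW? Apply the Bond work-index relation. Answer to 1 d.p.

P = 10422.0 kW

W = 10·Wi·(P80^(-½) − F80^(-½))
W = 10·10.0·(1/√83 − 1/√22979) = 10·10.0·(0.103167) = 10.3167 kWh/t
Power = W × throughput = 10.3167 kWh/t × 1010.2 t/h = 10422.0 kW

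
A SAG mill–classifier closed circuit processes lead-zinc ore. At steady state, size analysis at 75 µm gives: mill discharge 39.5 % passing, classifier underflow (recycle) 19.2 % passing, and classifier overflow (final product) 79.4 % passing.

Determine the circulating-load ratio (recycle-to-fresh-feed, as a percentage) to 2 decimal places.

CL = 196.55 %

Mass balance on the −75 µm fraction:
(1+r)d = ru + o → r = (o−d)/(d−u)
r = (79.4 − 39.5)/(39.5 − 19.2) = 39.9/20.3 = 1.9655
CL = 100·r = 196.55 %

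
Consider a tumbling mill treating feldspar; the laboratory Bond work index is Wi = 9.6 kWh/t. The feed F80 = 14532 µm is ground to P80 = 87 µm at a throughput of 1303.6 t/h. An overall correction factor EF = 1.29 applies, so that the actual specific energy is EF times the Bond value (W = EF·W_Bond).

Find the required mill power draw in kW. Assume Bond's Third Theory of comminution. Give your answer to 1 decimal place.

Bond: W = 10·Wi·(1/√P80 − 1/√F80)
W = 10·9.6·(1/√87 − 1/√14532) = 10·9.6·(0.098916) = 9.4959 kWh/t
W_actual = 1.29 × 9.4959 = 12.2497 kWh/t
P_mill = W·ṁ = 12.2497·1303.6 = 15968.8 kW

P = 15968.8 kW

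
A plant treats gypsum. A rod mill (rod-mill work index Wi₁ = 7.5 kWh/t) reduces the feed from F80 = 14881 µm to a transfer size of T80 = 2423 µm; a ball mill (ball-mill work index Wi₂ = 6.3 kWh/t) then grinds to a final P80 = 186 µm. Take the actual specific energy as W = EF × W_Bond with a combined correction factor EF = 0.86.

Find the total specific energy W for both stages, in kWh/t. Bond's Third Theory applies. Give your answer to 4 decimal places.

W = 3.6536 kWh/t

W_Bond = 10·Wi·(1/√P₈₀ − 1/√F₈₀)
Stage 1 (14881→2423 µm, Wi₁=7.5): W₁ = 10·7.5·(0.020315 − 0.008198) = 0.9088 kWh/t
Stage 2 (2423→186 µm, Wi₂=6.3): W₂ = 10·6.3·(0.073324 − 0.020315) = 3.3395 kWh/t
W = W₁ + W₂ = 0.9088 + 3.3395 = 4.2484 kWh/t
Apply correction: 4.2484 × 0.86 = 3.6536 kWh/t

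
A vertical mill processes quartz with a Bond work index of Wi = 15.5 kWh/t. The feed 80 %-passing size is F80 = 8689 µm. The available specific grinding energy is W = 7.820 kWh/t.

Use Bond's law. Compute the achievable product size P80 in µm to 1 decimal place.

W = 10·Wi·(P80^(-½) − F80^(-½))
P80^(−½) = W/(10 Wi) + F80^(−½)
  = 7.8200/(10·15.5) + 1/√8689 = 0.050452 + 0.010728 = 0.061180
P80 = (1/0.061180)² = 16.3453² = 267.17 µm

P80 = 267.2 µm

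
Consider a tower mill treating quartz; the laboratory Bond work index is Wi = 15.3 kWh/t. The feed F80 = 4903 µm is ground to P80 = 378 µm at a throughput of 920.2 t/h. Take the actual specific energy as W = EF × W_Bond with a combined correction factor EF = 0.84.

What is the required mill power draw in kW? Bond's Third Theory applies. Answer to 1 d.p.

P = 4393.9 kW

W = 10·Wi·(P80^(-½) − F80^(-½))
W = 10·15.3·(1/√378 − 1/√4903) = 10·15.3·(0.037153) = 5.6844 kWh/t
With EF = 0.84: W = 5.6844·0.84 = 4.7749 kWh/t
Mill draw = 4.7749 × 920.2 = 4393.9 kW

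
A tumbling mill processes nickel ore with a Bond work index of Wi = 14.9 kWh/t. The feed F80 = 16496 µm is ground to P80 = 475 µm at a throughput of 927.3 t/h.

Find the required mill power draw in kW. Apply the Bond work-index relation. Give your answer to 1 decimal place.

P = 5263.8 kW

Bond:  W = 10 Wi (1/√P − 1/√F)
W = 10·14.9·(1/√475 − 1/√16496) = 10·14.9·(0.038097) = 5.6765 kWh/t
P_mill = W·ṁ = 5.6765·927.3 = 5263.8 kW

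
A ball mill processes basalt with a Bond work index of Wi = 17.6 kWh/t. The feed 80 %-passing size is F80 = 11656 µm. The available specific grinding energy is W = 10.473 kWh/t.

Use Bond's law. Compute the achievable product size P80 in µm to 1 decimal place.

P80 = 211.5 µm

W_Bond = 10·Wi·(1/√P₈₀ − 1/√F₈₀)
⇒ 1/√P80 = W/(10·Wi) + 1/√F80
  = 10.4730/(10·17.6) + 1/√11656 = 0.059506 + 0.009262 = 0.068768
P80 = (1/0.068768)² = 14.5416² = 211.46 µm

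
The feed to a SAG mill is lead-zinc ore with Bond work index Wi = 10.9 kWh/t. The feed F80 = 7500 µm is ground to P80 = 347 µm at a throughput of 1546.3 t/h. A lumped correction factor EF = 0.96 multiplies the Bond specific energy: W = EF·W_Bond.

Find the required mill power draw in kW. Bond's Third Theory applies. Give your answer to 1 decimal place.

P = 6817.8 kW

W = 10·Wi·[P80^(−½) − F80^(−½)]
W = 10·10.9·(1/√347 − 1/√7500) = 10·10.9·(0.042136) = 4.5928 kWh/t
Corrected W = EF·W_Bond = 0.96·4.5928 = 4.4091 kWh/t
Power = W × throughput = 4.4091 kWh/t × 1546.3 t/h = 6817.8 kW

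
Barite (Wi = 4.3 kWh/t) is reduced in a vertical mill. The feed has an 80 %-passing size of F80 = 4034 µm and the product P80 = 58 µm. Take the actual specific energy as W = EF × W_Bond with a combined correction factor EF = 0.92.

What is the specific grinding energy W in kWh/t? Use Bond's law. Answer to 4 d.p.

W = 4.5716 kWh/t

W = 10 Wi (1/√P80 − 1/√F80)  [Bond]
1/√58 = 0.131306;  1/√4034 = 0.015745
W = 10·4.3·(0.131306 − 0.015745) = 4.9692 kWh/t
Corrected W = EF·W_Bond = 0.92·4.9692 = 4.5716 kWh/t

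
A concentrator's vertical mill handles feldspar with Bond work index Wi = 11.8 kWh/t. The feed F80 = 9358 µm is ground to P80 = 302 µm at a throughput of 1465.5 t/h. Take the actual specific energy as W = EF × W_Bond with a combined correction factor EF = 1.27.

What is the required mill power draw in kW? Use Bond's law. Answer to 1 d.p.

P = 10367.4 kW

Bond: W = 10·Wi·(1/√P80 − 1/√F80)
W = 10·11.8·(1/√302 − 1/√9358) = 10·11.8·(0.047206) = 5.5703 kWh/t
Corrected W = EF·W_Bond = 1.27·5.5703 = 7.0743 kWh/t
P_mill = W·ṁ = 7.0743·1465.5 = 10367.4 kW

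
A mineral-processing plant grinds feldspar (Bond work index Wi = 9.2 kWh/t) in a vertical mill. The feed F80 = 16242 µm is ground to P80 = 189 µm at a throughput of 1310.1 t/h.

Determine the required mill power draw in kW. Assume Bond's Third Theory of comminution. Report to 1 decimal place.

P = 7821.5 kW

Bond:  W = 10 Wi (1/√P − 1/√F)
W = 10·9.2·(1/√189 − 1/√16242) = 10·9.2·(0.064893) = 5.9701 kWh/t
P = W·T = 5.9701·1310.1 = 7821.5 kW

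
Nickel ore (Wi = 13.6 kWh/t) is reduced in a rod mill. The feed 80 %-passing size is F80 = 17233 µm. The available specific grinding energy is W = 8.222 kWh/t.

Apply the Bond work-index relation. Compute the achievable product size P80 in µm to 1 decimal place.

W = 10 Wi (1/√P80 − 1/√F80)  [Bond]
1/√P80 = 1/√F80 + W/(10·Wi)
  = 8.2220/(10·13.6) + 1/√17233 = 0.060456 + 0.007618 = 0.068074
P80 = (1/0.068074)² = 14.6900² = 215.80 µm

P80 = 215.8 µm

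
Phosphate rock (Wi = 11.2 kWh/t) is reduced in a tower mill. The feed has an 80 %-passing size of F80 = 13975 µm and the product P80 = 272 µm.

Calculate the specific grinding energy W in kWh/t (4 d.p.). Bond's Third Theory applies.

W = 5.8436 kWh/t

W = 10·Wi·[P80^(−½) − F80^(−½)]
1/√272 = 0.060634;  1/√13975 = 0.008459
W = 10·11.2·(0.060634 − 0.008459) = 5.8436 kWh/t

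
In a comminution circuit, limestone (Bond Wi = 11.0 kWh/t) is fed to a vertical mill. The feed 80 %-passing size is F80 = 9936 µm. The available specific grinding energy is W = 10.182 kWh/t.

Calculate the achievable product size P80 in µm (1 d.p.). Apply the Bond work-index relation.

W = 10·Wi·(P80^(-½) − F80^(-½))
⇒ 1/√P80 = W/(10·Wi) + 1/√F80
  = 10.1820/(10·11.0) + 1/√9936 = 0.092564 + 0.010032 = 0.102596
P80 = (1/0.102596)² = 9.7470² = 95.00 µm

P80 = 95.0 µm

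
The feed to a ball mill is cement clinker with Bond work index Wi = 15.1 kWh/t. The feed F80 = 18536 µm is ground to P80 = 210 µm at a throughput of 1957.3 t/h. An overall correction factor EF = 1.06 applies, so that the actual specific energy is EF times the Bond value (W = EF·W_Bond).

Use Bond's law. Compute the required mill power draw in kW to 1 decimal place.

W = 10·Wi·[P80^(−½) − F80^(−½)]
W = 10·15.1·(1/√210 − 1/√18536) = 10·15.1·(0.061662) = 9.3109 kWh/t
Apply correction: 9.3109 × 1.06 = 9.8695 kWh/t
P_mill = W·ṁ = 9.8695·1957.3 = 19317.7 kW

P = 19317.7 kW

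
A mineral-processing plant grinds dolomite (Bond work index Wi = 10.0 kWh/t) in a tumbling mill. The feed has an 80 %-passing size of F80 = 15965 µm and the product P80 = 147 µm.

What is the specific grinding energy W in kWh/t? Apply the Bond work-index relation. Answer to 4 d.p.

W = 10·Wi·(P80^(-½) − F80^(-½))
1/√147 = 0.082479;  1/√15965 = 0.007914
W = 10·10.0·(0.082479 − 0.007914) = 7.4564 kWh/t

W = 7.4564 kWh/t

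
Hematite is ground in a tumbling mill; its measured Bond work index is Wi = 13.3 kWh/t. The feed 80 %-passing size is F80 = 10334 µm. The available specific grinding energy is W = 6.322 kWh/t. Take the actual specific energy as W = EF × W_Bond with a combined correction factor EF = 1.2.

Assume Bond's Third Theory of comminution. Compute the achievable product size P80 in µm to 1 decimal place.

W_Bond = 10·Wi·(1/√P₈₀ − 1/√F₈₀)
W_Bond = W / EF = 6.322 / 1.2 = 5.2683 kWh/t
P80^(−½) = W_Bond/(10 Wi) + F80^(−½)
  = 5.2683/(10·13.3) + 1/√10334 = 0.039612 + 0.009837 = 0.049449
P80 = (1/0.049449)² = 20.2230² = 408.97 µm

P80 = 409.0 µm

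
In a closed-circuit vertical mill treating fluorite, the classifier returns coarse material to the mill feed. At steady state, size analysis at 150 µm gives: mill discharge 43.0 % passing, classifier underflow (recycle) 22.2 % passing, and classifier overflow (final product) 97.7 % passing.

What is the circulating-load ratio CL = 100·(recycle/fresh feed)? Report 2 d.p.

Let r = R/F. Size balance at 150 µm:
d + r·d = r·u + o → r(d−u) = o−d
r = (97.7 − 43.0)/(43.0 − 22.2) = 54.7/20.8 = 2.6298
CL = 100·r = 262.98 %

CL = 262.98 %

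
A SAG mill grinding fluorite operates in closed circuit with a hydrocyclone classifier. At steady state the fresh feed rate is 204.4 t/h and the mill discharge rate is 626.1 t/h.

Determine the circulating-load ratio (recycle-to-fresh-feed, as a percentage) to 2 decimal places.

CL = 206.31 %

M = F + R at steady state, so:
R = M − F = 626.1 − 204.4 = 421.7 t/h
CL = 100·R/F = 100·421.7/204.4 = 206.31 %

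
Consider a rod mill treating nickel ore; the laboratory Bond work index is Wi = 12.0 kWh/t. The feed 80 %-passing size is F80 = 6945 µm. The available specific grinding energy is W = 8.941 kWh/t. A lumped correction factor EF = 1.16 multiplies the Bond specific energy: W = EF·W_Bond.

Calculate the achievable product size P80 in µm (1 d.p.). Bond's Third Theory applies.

P80 = 172.1 µm

W = 10 Wi (1/√P80 − 1/√F80)  [Bond]
W_Bond = W / EF = 8.941 / 1.16 = 7.7078 kWh/t
⇒ 1/√P80 = W_Bond/(10·Wi) + 1/√F80
  = 7.7078/(10·12.0) + 1/√6945 = 0.064231 + 0.012000 = 0.076231
P80 = (1/0.076231)² = 13.1181² = 172.08 µm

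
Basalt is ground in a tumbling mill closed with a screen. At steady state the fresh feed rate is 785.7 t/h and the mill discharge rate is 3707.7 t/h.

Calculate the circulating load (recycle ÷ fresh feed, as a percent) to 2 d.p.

Steady state: M = F + R.
R = M − F = 3707.7 − 785.7 = 2922.0 t/h
CL = 100·R/F = 100·2922.0/785.7 = 371.90 %

CL = 371.90 %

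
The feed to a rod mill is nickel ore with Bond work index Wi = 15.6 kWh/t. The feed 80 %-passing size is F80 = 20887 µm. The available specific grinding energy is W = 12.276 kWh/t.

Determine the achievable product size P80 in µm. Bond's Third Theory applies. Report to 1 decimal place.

P80 = 136.4 µm

Bond:  W = 10 Wi (1/√P − 1/√F)
P80^(−½) = W/(10 Wi) + F80^(−½)
  = 12.2760/(10·15.6) + 1/√20887 = 0.078692 + 0.006919 = 0.085612
P80 = (1/0.085612)² = 11.6807² = 136.44 µm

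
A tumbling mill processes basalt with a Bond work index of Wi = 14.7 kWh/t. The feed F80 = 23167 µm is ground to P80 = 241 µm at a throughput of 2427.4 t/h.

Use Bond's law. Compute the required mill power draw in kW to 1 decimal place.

W_Bond = 10·Wi·(1/√P₈₀ − 1/√F₈₀)
W = 10·14.7·(1/√241 − 1/√23167) = 10·14.7·(0.057846) = 8.5033 kWh/t
Power = W × throughput = 8.5033 kWh/t × 2427.4 t/h = 20640.9 kW

P = 20640.9 kW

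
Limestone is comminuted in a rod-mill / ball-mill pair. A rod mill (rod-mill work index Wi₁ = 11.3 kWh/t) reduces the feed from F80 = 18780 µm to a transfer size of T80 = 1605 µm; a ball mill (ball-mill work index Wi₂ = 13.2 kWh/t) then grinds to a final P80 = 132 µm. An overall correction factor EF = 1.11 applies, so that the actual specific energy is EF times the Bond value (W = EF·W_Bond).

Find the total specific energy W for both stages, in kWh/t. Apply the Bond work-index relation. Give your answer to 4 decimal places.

W = 11.3112 kWh/t

W_Bond = 10·Wi·(1/√P₈₀ − 1/√F₈₀)
Stage 1 (18780→1605 µm, Wi₁=11.3): W₁ = 10·11.3·(0.024961 − 0.007297) = 1.9960 kWh/t
Stage 2 (1605→132 µm, Wi₂=13.2): W₂ = 10·13.2·(0.087039 − 0.024961) = 8.1943 kWh/t
W = W₁ + W₂ = 1.9960 + 8.1943 = 10.1903 kWh/t
W_actual = 1.11 × 10.1903 = 11.3112 kWh/t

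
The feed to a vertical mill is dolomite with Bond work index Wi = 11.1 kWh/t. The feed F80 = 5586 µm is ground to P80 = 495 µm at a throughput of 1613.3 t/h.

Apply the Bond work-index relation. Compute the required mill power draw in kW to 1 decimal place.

W = 10 Wi / √P80 − 10 Wi / √F80
W = 10·11.1·(1/√495 − 1/√5586) = 10·11.1·(0.031567) = 3.5039 kWh/t
P = W·T = 3.5039·1613.3 = 5652.9 kW

P = 5652.9 kW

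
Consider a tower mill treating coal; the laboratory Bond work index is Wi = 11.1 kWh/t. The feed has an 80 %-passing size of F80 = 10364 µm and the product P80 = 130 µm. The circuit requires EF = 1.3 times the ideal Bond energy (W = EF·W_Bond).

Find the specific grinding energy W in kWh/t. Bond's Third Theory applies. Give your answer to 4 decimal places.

W = 10 Wi / √P80 − 10 Wi / √F80
1/√130 = 0.087706;  1/√10364 = 0.009823
W = 10·11.1·(0.087706 − 0.009823) = 8.6450 kWh/t
Corrected W = EF·W_Bond = 1.3·8.6450 = 11.2385 kWh/t

W = 11.2385 kWh/t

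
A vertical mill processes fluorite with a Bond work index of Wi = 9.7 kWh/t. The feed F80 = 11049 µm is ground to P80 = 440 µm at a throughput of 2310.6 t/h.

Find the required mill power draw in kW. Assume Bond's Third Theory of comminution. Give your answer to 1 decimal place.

P = 8552.7 kW

W = 10 Wi (P80^-0.5 − F80^-0.5)
W = 10·9.7·(1/√440 − 1/√11049) = 10·9.7·(0.038160) = 3.7015 kWh/t
P_mill = W·ṁ = 3.7015·2310.6 = 8552.7 kW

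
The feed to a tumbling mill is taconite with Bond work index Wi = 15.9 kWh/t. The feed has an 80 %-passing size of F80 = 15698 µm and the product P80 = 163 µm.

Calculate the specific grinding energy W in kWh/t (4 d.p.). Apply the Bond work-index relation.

W = 11.1848 kWh/t

W_Bond = 10·Wi·(1/√P₈₀ − 1/√F₈₀)
1/√163 = 0.078326;  1/√15698 = 0.007981
W = 10·15.9·(0.078326 − 0.007981) = 11.1848 kWh/t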